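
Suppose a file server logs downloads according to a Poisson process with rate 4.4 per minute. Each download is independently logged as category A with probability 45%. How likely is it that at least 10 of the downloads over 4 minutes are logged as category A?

Thinning: the downloads that are logged as category A themselves form a Poisson process with rate 0.45 × 4.4 = 1.98 per minute.
Over the interval, μ = 1.98 × 4 = 7.92 (4 minutes).
P(N ≥ 10) = 1 − P(N ≤ 9) ≈ 0.2735.

0.2735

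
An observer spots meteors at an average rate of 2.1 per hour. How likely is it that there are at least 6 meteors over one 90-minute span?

Over the interval, μ = 2.1 × 1.5 = 3.15 (a 90-minute span = 1.5 hours).
P(N ≥ 6) = 1 − P(N ≤ 5) = 1 − Σ_{j=0}^{5} e^(−μ) μ^j/j! ≈ 0.0998.

0.0998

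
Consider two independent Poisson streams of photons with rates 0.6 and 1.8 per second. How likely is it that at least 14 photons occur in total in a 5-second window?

0.3185

Independent Poisson processes superpose: combined rate λ = 0.6 + 1.8 = 2.4 per second.
Over the interval, μ = 2.4 × 5 = 12 (a 5-second window = 5 seconds).
P(N ≥ 14) = 1 − P(N ≤ 13) ≈ 0.3185.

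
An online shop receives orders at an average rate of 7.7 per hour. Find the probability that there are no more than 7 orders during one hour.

With mean μ = 7.7 per hour,
P(N ≤ 7) = Σ_{j=0}^{7} e^(−μ) μ^j/j! ≈ 0.4956.

0.4956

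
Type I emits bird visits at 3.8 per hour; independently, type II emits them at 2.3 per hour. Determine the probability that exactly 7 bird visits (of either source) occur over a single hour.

Independent Poisson processes superpose: combined rate λ = 3.8 + 2.3 = 6.1 per hour.
So μ = 6.1.
P(N = 7) = e^(−6.1) · 6.1^7/7! ≈ 0.1399.

0.1399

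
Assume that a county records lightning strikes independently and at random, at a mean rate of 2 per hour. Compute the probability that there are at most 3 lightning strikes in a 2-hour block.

0.4335

Over the interval, μ = 2 × 2 = 4 (a 2-hour block = 2 hours).
P(N ≤ 3) = Σ_{j=0}^{3} e^(−μ) μ^j/j! ≈ 0.4335.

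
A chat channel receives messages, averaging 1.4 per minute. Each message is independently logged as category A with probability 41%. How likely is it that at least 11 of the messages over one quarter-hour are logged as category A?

Thinning: the messages that are logged as category A themselves form a Poisson process with rate 0.41 × 1.4 = 0.574 per minute.
Over the interval, μ = 0.574 × 15 = 8.61 (a quarter-hour = 15 minutes).
P(N ≥ 11) = 1 − P(N ≤ 10) ≈ 0.2489.

0.2489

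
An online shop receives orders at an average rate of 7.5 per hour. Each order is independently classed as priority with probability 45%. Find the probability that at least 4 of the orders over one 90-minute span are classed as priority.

Thinning: the orders that are classed as priority themselves form a Poisson process with rate 0.45 × 7.5 = 3.375 per hour.
Over the interval, μ = 3.375 × 1.5 = 5.0625 (a 90-minute span = 1.5 hours).
P(N ≥ 4) = 1 − P(N ≤ 3) ≈ 0.7436.

0.7436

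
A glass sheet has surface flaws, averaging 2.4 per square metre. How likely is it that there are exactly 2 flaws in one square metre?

0.2613

With mean μ = 2.4 per square metre,
P(N = 2) = e^(−μ) μ^2/2! = e^(−2.4) · 2.4^2/2 ≈ 0.2613.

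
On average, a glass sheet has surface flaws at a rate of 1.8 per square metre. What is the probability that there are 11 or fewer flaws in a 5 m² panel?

Over the interval, μ = 1.8 × 5 = 9 (a 5 m² panel = 5 square metres).
P(N ≤ 11) = Σ_{j=0}^{11} e^(−μ) μ^j/j! ≈ 0.8030.

0.8030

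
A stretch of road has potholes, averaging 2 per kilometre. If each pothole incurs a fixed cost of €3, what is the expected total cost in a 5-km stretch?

E[N] = 2 × 5 = 10 (a 5-km stretch = 5 kilometres); E[cost] = 10 × €3 = €30.

€30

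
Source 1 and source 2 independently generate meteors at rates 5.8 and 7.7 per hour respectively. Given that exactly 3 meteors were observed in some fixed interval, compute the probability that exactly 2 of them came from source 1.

0.3158

Given the total, each event is independently from source 1 with probability p = λ_1/(λ_1+λ_2) = 5.8/13.5 ≈ 0.4296.
So K ~ Binomial(3, 5.8/13.5): P(K = 2) = C(3,2) · (5.8/13.5)^2 · (7.7/13.5)^1 ≈ 0.3158.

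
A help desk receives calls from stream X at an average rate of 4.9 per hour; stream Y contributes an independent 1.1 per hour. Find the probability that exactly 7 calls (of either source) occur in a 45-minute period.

0.0824

Independent Poisson processes superpose: combined rate λ = 4.9 + 1.1 = 6 per hour.
Over the interval, μ = 6 × 0.75 = 4.5 (a 45-minute period = 0.75 hours).
P(N = 7) = e^(−4.5) · 4.5^7/7! ≈ 0.0824.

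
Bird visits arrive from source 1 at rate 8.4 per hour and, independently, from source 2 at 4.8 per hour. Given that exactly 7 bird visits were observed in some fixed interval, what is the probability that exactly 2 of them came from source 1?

0.0541

Given the total, each event is independently from source 1 with probability p = λ_1/(λ_1+λ_2) = 8.4/13.2 ≈ 0.6364.
So K ~ Binomial(7, 8.4/13.2): P(K = 2) = C(7,2) · (8.4/13.2)^2 · (4.8/13.2)^5 ≈ 0.0541.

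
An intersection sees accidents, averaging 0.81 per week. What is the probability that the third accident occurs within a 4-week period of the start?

0.6284

Over the interval, μ = 0.81 × 4 = 3.24 (a 4-week period = 4 weeks).
The third arrival falls in the interval iff at least 3 events occur there: P(S_3 ≤ t) = P(N ≥ 3) = 1 − P(N ≤ 2) ≈ 0.6284.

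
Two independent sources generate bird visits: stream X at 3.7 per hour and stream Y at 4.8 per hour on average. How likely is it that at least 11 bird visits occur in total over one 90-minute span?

0.7262

Independent Poisson processes superpose: combined rate λ = 3.7 + 4.8 = 8.5 per hour.
Over the interval, μ = 8.5 × 1.5 = 12.75 (a 90-minute span = 1.5 hours).
P(N ≥ 11) = 1 − P(N ≤ 10) ≈ 0.7262.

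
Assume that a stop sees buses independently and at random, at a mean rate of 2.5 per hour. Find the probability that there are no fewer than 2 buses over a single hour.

With mean μ = 2.5 per hour,
P(N ≥ 2) = 1 − P(N ≤ 1) = 1 − Σ_{j=0}^{1} e^(−μ) μ^j/j! ≈ 0.7127.

0.7127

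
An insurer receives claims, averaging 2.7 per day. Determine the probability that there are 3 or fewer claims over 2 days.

Over the interval, μ = 2.7 × 2 = 5.4 (2 days).
P(N ≤ 3) = Σ_{j=0}^{3} e^(−μ) μ^j/j! ≈ 0.2133.

0.2133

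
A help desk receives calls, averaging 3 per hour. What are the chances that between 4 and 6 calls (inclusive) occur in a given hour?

With mean μ = 3 per hour,
P(4 ≤ N ≤ 6) = Σ_{j=4}^{6} e^(−3) · 3^j/j! ≈ 0.3193.

0.3193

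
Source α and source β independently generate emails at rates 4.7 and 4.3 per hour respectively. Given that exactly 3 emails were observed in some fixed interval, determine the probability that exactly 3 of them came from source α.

0.1424

Given the total, each event is independently from source α with probability p = λ_α/(λ_α+λ_β) = 4.7/9 ≈ 0.5222.
So K ~ Binomial(3, 4.7/9): P(K = 3) = C(3,3) · (4.7/9)^3 · (4.3/9)^0 ≈ 0.1424.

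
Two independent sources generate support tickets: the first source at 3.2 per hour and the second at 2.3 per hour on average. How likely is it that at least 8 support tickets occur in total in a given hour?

Independent Poisson processes superpose: combined rate λ = 3.2 + 2.3 = 5.5 per hour.
So μ = 5.5.
P(N ≥ 8) = 1 − P(N ≤ 7) ≈ 0.1905.

0.1905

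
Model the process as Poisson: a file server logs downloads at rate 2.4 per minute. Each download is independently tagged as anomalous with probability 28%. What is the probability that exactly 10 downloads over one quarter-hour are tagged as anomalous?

Thinning: the downloads that are tagged as anomalous themselves form a Poisson process with rate 0.28 × 2.4 = 0.672 per minute.
Over the interval, μ = 0.672 × 15 = 10.08 (a quarter-hour = 15 minutes).
P(N = 10) = e^(−10.08) · 10.08^10/10! ≈ 0.1251.

0.1251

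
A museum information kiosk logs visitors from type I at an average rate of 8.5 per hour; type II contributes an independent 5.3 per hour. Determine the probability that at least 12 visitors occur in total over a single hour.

0.7227

Independent Poisson processes superpose: combined rate λ = 8.5 + 5.3 = 13.8 per hour.
So μ = 13.8.
P(N ≥ 12) = 1 − P(N ≤ 11) ≈ 0.7227.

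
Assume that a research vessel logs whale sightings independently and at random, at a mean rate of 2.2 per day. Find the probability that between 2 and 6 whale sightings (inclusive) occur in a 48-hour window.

0.7773

Over the interval, μ = 2.2 × 2 = 4.4 (a 48-hour window = 2 days).
P(2 ≤ N ≤ 6) = Σ_{j=2}^{6} e^(−4.4) · 4.4^j/j! ≈ 0.7773.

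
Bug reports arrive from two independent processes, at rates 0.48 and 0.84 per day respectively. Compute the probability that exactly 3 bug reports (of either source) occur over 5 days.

0.0652

Independent Poisson processes superpose: combined rate λ = 0.48 + 0.84 = 1.32 per day.
Over the interval, μ = 1.32 × 5 = 6.6 (5 days).
P(N = 3) = e^(−6.6) · 6.6^3/3! ≈ 0.0652.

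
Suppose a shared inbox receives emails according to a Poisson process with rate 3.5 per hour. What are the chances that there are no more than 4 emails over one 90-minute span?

0.3978

Over the interval, μ = 3.5 × 1.5 = 5.25 (a 90-minute span = 1.5 hours).
P(N ≤ 4) = Σ_{j=0}^{4} e^(−μ) μ^j/j! ≈ 0.3978.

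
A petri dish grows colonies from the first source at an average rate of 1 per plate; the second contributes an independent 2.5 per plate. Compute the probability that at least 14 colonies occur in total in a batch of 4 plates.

0.5356

Independent Poisson processes superpose: combined rate λ = 1 + 2.5 = 3.5 per plate.
Over the interval, μ = 3.5 × 4 = 14 (a batch of 4 plates = 4 plates).
P(N ≥ 14) = 1 − P(N ≤ 13) ≈ 0.5356.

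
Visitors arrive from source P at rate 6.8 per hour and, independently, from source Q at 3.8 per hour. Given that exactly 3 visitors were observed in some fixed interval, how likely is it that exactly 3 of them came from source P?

Given the total, each event is independently from source P with probability p = λ_P/(λ_P+λ_Q) = 6.8/10.6 ≈ 0.6415.
So K ~ Binomial(3, 6.8/10.6): P(K = 3) = C(3,3) · (6.8/10.6)^3 · (3.8/10.6)^0 ≈ 0.2640.

0.2640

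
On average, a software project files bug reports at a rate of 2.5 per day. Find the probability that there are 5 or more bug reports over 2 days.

Over the interval, μ = 2.5 × 2 = 5 (2 days).
P(N ≥ 5) = 1 − P(N ≤ 4) = 1 − Σ_{j=0}^{4} e^(−μ) μ^j/j! ≈ 0.5595.

0.5595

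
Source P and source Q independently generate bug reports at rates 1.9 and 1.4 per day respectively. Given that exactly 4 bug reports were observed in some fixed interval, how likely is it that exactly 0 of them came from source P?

Given the total, each event is independently from source P with probability p = λ_P/(λ_P+λ_Q) = 1.9/3.3 ≈ 0.5758.
So K ~ Binomial(4, 1.9/3.3): P(K = 0) = C(4,0) · (1.9/3.3)^0 · (1.4/3.3)^4 ≈ 0.0324.

0.0324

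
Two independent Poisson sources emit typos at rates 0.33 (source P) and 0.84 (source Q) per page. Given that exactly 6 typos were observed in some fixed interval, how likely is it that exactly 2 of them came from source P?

0.3170

Given the total, each event is independently from source P with probability p = λ_P/(λ_P+λ_Q) = 0.33/1.17 ≈ 0.2821.
So K ~ Binomial(6, 0.33/1.17): P(K = 2) = C(6,2) · (0.33/1.17)^2 · (0.84/1.17)^4 ≈ 0.3170.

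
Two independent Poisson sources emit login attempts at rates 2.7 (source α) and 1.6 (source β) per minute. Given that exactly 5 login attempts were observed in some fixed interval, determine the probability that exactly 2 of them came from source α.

0.2031

Given the total, each event is independently from source α with probability p = λ_α/(λ_α+λ_β) = 2.7/4.3 ≈ 0.6279.
So K ~ Binomial(5, 2.7/4.3): P(K = 2) = C(5,2) · (2.7/4.3)^2 · (1.6/4.3)^3 ≈ 0.2031.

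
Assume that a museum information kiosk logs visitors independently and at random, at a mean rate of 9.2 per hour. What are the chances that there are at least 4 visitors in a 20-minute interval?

0.3677

Over the interval, μ = 9.2 × 1/3 ≈ 3.06667 (a 20-minute interval = 1/3 hours).
P(N ≥ 4) = 1 − P(N ≤ 3) = 1 − Σ_{j=0}^{3} e^(−μ) μ^j/j! ≈ 0.3677.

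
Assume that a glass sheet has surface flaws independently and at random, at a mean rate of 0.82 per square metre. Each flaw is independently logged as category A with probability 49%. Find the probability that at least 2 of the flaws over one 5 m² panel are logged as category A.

0.5964

Thinning: the flaws that are logged as category A themselves form a Poisson process with rate 0.49 × 0.82 = 0.4018 per square metre.
Over the interval, μ = 0.4018 × 5 = 2.009 (a 5 m² panel = 5 square metres).
P(N ≥ 2) = 1 − P(N ≤ 1) ≈ 0.5964.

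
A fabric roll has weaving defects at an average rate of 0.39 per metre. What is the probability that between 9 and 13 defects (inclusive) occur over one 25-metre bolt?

Over the interval, μ = 0.39 × 25 = 9.75 (a 25-metre bolt = 25 metres).
P(9 ≤ N ≤ 13) = Σ_{j=9}^{13} e^(−9.75) · 9.75^j/j! ≈ 0.5203.

0.5203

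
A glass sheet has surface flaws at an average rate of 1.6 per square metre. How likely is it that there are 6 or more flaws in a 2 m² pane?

Over the interval, μ = 1.6 × 2 = 3.2 (a 2 m² pane = 2 square metres).
P(N ≥ 6) = 1 − P(N ≤ 5) = 1 − Σ_{j=0}^{5} e^(−μ) μ^j/j! ≈ 0.1054.

0.1054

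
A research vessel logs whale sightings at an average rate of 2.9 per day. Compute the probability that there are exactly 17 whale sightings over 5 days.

0.0785

Over the interval, μ = 2.9 × 5 = 14.5 (5 days).
P(N = 17) = e^(−μ) μ^17/17! = e^(−14.5) · 14.5^17/355687428096000 ≈ 0.0785.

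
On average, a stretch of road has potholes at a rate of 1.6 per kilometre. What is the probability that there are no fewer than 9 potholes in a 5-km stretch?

0.4075

Over the interval, μ = 1.6 × 5 = 8 (a 5-km stretch = 5 kilometres).
P(N ≥ 9) = 1 − P(N ≤ 8) = 1 − Σ_{j=0}^{8} e^(−μ) μ^j/j! ≈ 0.4075.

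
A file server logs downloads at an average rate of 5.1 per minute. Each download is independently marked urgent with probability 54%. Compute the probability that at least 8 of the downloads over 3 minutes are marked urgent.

Thinning: the downloads that are marked urgent themselves form a Poisson process with rate 0.54 × 5.1 = 2.754 per minute.
Over the interval, μ = 2.754 × 3 = 8.262 (3 minutes).
P(N ≥ 8) = 1 − P(N ≤ 7) ≈ 0.5830.

0.5830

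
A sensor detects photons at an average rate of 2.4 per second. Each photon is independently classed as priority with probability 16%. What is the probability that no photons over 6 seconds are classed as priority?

0.0999

Thinning: the photons that are classed as priority themselves form a Poisson process with rate 0.16 × 2.4 = 0.384 per second.
Over the interval, μ = 0.384 × 6 = 2.304 (6 seconds).
P(N = 0) = e^(−2.304) · 2.304^0/0! ≈ 0.0999.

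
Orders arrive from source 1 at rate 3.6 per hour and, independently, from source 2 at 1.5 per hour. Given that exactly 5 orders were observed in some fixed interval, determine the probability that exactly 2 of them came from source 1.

0.1268

Given the total, each event is independently from source 1 with probability p = λ_1/(λ_1+λ_2) = 3.6/5.1 ≈ 0.7059.
So K ~ Binomial(5, 3.6/5.1): P(K = 2) = C(5,2) · (3.6/5.1)^2 · (1.5/5.1)^3 ≈ 0.1268.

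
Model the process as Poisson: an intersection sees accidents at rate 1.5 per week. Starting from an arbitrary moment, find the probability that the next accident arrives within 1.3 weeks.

0.8577

Inter-arrival times are exponential with rate λ = 1.5 per week.
P(T ≤ 1.3) = 1 − e^(−λt) = 1 − e^(−1.5 × 1.3) = 1 − e^(−1.95) ≈ 0.8577.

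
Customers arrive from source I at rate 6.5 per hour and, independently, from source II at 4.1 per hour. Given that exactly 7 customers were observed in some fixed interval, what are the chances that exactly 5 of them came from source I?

Given the total, each event is independently from source I with probability p = λ_I/(λ_I+λ_II) = 6.5/10.6 ≈ 0.6132.
So K ~ Binomial(7, 6.5/10.6): P(K = 5) = C(7,5) · (6.5/10.6)^5 · (4.1/10.6)^2 ≈ 0.2724.

0.2724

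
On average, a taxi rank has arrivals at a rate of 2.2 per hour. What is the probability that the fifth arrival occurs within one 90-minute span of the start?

0.2374

Over the interval, μ = 2.2 × 1.5 = 3.3 (a 90-minute span = 1.5 hours).
The fifth arrival falls in the interval iff at least 5 events occur there: P(S_5 ≤ t) = P(N ≥ 5) = 1 − P(N ≤ 4) ≈ 0.2374.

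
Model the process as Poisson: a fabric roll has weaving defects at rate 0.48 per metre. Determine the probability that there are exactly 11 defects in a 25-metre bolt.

0.1144

Over the interval, μ = 0.48 × 25 = 12 (a 25-metre bolt = 25 metres).
P(N = 11) = e^(−μ) μ^11/11! = e^(−12) · 12^11/39916800 ≈ 0.1144.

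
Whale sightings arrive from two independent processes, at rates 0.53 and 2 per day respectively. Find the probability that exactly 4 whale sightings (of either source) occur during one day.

Independent Poisson processes superpose: combined rate λ = 0.53 + 2 = 2.53 per day.
So μ = 2.53.
P(N = 4) = e^(−2.53) · 2.53^4/4! ≈ 0.1360.

0.1360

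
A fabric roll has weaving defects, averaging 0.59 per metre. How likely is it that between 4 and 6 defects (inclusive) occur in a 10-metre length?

Over the interval, μ = 0.59 × 10 = 5.9 (a 10-metre length = 10 metres).
P(4 ≤ N ≤ 6) = Σ_{j=4}^{6} e^(−5.9) · 5.9^j/j! ≈ 0.4620.

0.4620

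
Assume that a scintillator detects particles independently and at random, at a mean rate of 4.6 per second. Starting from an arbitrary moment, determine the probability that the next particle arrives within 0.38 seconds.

Inter-arrival times are exponential with rate λ = 4.6 per second.
P(T ≤ 0.38) = 1 − e^(−λt) = 1 − e^(−4.6 × 0.38) = 1 − e^(−1.748) ≈ 0.8259.

0.8259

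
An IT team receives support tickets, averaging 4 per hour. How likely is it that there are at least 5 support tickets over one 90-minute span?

0.7149

Over the interval, μ = 4 × 1.5 = 6 (a 90-minute span = 1.5 hours).
P(N ≥ 5) = 1 − P(N ≤ 4) = 1 − Σ_{j=0}^{4} e^(−μ) μ^j/j! ≈ 0.7149.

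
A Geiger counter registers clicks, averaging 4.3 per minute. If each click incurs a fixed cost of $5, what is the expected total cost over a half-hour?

E[N] = 4.3 × 30 = 129 (a half-hour = 30 minutes); E[cost] = 129 × $5 = $645.

$645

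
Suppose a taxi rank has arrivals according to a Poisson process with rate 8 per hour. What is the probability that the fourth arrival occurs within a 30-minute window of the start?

Over the interval, μ = 8 × 0.5 = 4 (a 30-minute window = 0.5 hours).
The fourth arrival falls in the interval iff at least 4 events occur there: P(S_4 ≤ t) = P(N ≥ 4) = 1 − P(N ≤ 3) ≈ 0.5665.

0.5665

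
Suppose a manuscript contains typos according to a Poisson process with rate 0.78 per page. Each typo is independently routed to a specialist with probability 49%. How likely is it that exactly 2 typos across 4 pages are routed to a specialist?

0.2534

Thinning: the typos that are routed to a specialist themselves form a Poisson process with rate 0.49 × 0.78 = 0.3822 per page.
Over the interval, μ = 0.3822 × 4 = 1.5288 (4 pages).
P(N = 2) = e^(−1.5288) · 1.5288^2/2! ≈ 0.2534.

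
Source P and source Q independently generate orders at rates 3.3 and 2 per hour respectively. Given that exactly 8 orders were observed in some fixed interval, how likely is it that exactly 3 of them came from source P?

Given the total, each event is independently from source P with probability p = λ_P/(λ_P+λ_Q) = 3.3/5.3 ≈ 0.6226.
So K ~ Binomial(8, 3.3/5.3): P(K = 3) = C(8,3) · (3.3/5.3)^3 · (2/5.3)^5 ≈ 0.1034.

0.1034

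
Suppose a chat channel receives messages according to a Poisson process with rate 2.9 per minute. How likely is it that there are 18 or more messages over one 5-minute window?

0.2103

Over the interval, μ = 2.9 × 5 = 14.5 (a 5-minute window = 5 minutes).
P(N ≥ 18) = 1 − P(N ≤ 17) = 1 − Σ_{j=0}^{17} e^(−μ) μ^j/j! ≈ 0.2103.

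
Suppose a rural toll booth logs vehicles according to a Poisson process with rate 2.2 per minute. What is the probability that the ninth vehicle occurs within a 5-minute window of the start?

0.7680

Over the interval, μ = 2.2 × 5 = 11 (a 5-minute window = 5 minutes).
The ninth arrival falls in the interval iff at least 9 events occur there: P(S_9 ≤ t) = P(N ≥ 9) = 1 − P(N ≤ 8) ≈ 0.7680.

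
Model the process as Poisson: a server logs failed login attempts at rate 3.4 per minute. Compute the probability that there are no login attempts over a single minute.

With mean μ = 3.4 per minute,
P(N = 0) = e^(−μ) μ^0/0! = e^(−3.4) · 3.4^0/1 ≈ 0.0334.

0.0334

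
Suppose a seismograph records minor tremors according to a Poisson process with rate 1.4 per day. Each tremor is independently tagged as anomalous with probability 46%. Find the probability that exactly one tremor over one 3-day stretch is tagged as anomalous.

0.2799

Thinning: the tremors that are tagged as anomalous themselves form a Poisson process with rate 0.46 × 1.4 = 0.644 per day.
Over the interval, μ = 0.644 × 3 = 1.932 (a 3-day stretch = 3 days).
P(N = 1) = e^(−1.932) · 1.932^1/1! ≈ 0.2799.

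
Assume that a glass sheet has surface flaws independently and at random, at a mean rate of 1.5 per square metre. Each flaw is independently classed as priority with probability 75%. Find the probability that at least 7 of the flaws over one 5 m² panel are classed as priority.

Thinning: the flaws that are classed as priority themselves form a Poisson process with rate 0.75 × 1.5 = 1.125 per square metre.
Over the interval, μ = 1.125 × 5 = 5.625 (a 5 m² panel = 5 square metres).
P(N ≥ 7) = 1 − P(N ≤ 6) ≈ 0.3337.

0.3337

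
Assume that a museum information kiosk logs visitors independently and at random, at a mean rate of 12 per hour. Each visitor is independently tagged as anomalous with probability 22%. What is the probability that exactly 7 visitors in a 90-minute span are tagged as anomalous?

Thinning: the visitors that are tagged as anomalous themselves form a Poisson process with rate 0.22 × 12 = 2.64 per hour.
Over the interval, μ = 2.64 × 1.5 = 3.96 (a 90-minute span = 1.5 hours).
P(N = 7) = e^(−3.96) · 3.96^7/7! ≈ 0.0578.

0.0578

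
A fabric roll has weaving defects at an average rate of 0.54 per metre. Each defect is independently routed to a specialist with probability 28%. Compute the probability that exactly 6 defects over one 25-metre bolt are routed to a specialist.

Thinning: the defects that are routed to a specialist themselves form a Poisson process with rate 0.28 × 0.54 = 0.1512 per metre.
Over the interval, μ = 0.1512 × 25 = 3.78 (a 25-metre bolt = 25 metres).
P(N = 6) = e^(−3.78) · 3.78^6/6! ≈ 0.0925.

0.0925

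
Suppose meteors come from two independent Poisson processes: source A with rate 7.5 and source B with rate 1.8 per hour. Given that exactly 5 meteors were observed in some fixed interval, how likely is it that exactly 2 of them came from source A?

Given the total, each event is independently from source A with probability p = λ_A/(λ_A+λ_B) = 7.5/9.3 ≈ 0.8065.
So K ~ Binomial(5, 7.5/9.3): P(K = 2) = C(5,2) · (7.5/9.3)^2 · (1.8/9.3)^3 ≈ 0.0472.

0.0472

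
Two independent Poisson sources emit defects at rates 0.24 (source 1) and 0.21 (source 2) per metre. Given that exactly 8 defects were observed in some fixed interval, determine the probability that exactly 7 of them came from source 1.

Given the total, each event is independently from source 1 with probability p = λ_1/(λ_1+λ_2) = 0.24/0.45 ≈ 0.5333.
So K ~ Binomial(8, 0.24/0.45): P(K = 7) = C(8,7) · (0.24/0.45)^7 · (0.21/0.45)^1 ≈ 0.0458.

0.0458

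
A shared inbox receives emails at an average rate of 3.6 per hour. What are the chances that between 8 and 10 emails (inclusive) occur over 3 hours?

0.3274

Over the interval, μ = 3.6 × 3 = 10.8 (3 hours).
P(8 ≤ N ≤ 10) = Σ_{j=8}^{10} e^(−10.8) · 10.8^j/j! ≈ 0.3274.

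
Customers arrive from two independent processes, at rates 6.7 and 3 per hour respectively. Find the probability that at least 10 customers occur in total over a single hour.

0.5040

Independent Poisson processes superpose: combined rate λ = 6.7 + 3 = 9.7 per hour.
So μ = 9.7.
P(N ≥ 10) = 1 − P(N ≤ 9) ≈ 0.5040.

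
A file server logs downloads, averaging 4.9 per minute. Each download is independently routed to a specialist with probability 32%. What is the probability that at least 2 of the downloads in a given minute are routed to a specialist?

0.4647

Thinning: the downloads that are routed to a specialist themselves form a Poisson process with rate 0.32 × 4.9 = 1.568 per minute.
So μ = 1.568.
P(N ≥ 2) = 1 − P(N ≤ 1) ≈ 0.4647.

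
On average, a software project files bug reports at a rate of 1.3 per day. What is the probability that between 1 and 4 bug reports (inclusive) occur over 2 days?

0.8031

Over the interval, μ = 1.3 × 2 = 2.6 (2 days).
P(1 ≤ N ≤ 4) = Σ_{j=1}^{4} e^(−2.6) · 2.6^j/j! ≈ 0.8031.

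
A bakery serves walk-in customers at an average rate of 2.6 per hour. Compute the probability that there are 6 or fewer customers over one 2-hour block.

0.7324

Over the interval, μ = 2.6 × 2 = 5.2 (a 2-hour block = 2 hours).
P(N ≤ 6) = Σ_{j=0}^{6} e^(−μ) μ^j/j! ≈ 0.7324.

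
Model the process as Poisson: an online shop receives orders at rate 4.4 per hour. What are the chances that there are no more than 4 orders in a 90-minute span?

0.2127

Over the interval, μ = 4.4 × 1.5 = 6.6 (a 90-minute span = 1.5 hours).
P(N ≤ 4) = Σ_{j=0}^{4} e^(−μ) μ^j/j! ≈ 0.2127.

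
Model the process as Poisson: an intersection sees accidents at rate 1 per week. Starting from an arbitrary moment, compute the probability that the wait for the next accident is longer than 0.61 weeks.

The wait for the next event is exponential with rate λ = 1 per week.
P(T > 0.61) = e^(−λt) = e^(−1 × 0.61) = e^(−0.61) ≈ 0.5434.

0.5434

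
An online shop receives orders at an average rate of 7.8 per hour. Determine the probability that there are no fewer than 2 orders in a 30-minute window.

0.9008

Over the interval, μ = 7.8 × 0.5 = 3.9 (a 30-minute window = 0.5 hours).
P(N ≥ 2) = 1 − P(N ≤ 1) = 1 − Σ_{j=0}^{1} e^(−μ) μ^j/j! ≈ 0.9008.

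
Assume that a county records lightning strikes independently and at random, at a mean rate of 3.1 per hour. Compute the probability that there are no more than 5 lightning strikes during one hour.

0.9057

With mean μ = 3.1 per hour,
P(N ≤ 5) = Σ_{j=0}^{5} e^(−μ) μ^j/j! ≈ 0.9057.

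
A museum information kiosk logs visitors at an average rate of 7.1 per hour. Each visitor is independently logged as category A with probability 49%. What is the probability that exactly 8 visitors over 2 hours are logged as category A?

0.1296

Thinning: the visitors that are logged as category A themselves form a Poisson process with rate 0.49 × 7.1 = 3.479 per hour.
Over the interval, μ = 3.479 × 2 = 6.958 (2 hours).
P(N = 8) = e^(−6.958) · 6.958^8/8! ≈ 0.1296.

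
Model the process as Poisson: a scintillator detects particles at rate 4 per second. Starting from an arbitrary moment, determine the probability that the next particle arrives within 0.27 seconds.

0.6604

Inter-arrival times are exponential with rate λ = 4 per second.
P(T ≤ 0.27) = 1 − e^(−λt) = 1 − e^(−4 × 0.27) = 1 − e^(−1.08) ≈ 0.6604.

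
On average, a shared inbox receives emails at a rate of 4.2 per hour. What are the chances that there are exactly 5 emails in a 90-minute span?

Over the interval, μ = 4.2 × 1.5 = 6.3 (a 90-minute span = 1.5 hours).
P(N = 5) = e^(−μ) μ^5/5! = e^(−6.3) · 6.3^5/120 ≈ 0.1519.

0.1519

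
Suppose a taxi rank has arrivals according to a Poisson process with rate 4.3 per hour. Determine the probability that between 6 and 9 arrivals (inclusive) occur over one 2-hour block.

Over the interval, μ = 4.3 × 2 = 8.6 (a 2-hour block = 2 hours).
P(6 ≤ N ≤ 9) = Σ_{j=6}^{9} e^(−8.6) · 8.6^j/j! ≈ 0.4977.

0.4977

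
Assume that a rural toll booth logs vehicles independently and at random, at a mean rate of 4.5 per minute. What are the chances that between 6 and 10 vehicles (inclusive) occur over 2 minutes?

Over the interval, μ = 4.5 × 2 = 9 (2 minutes).
P(6 ≤ N ≤ 10) = Σ_{j=6}^{10} e^(−9) · 9^j/j! ≈ 0.5903.

0.5903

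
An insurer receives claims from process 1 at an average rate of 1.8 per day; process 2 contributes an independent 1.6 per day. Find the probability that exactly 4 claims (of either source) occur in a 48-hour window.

Independent Poisson processes superpose: combined rate λ = 1.8 + 1.6 = 3.4 per day.
Over the interval, μ = 3.4 × 2 = 6.8 (a 48-hour window = 2 days).
P(N = 4) = e^(−6.8) · 6.8^4/4! ≈ 0.0992.

0.0992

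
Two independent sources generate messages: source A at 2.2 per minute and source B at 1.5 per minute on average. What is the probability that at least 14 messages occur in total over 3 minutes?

Independent Poisson processes superpose: combined rate λ = 2.2 + 1.5 = 3.7 per minute.
Over the interval, μ = 3.7 × 3 = 11.1 (3 minutes).
P(N ≥ 14) = 1 − P(N ≤ 13) ≈ 0.2281.

0.2281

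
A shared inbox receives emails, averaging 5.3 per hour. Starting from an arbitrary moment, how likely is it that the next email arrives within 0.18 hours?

0.6148

Inter-arrival times are exponential with rate λ = 5.3 per hour.
P(T ≤ 0.18) = 1 − e^(−λt) = 1 − e^(−5.3 × 0.18) = 1 − e^(−0.954) ≈ 0.6148.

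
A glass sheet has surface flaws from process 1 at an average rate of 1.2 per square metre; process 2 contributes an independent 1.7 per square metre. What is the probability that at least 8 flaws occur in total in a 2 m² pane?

Independent Poisson processes superpose: combined rate λ = 1.2 + 1.7 = 2.9 per square metre.
Over the interval, μ = 2.9 × 2 = 5.8 (a 2 m² pane = 2 square metres).
P(N ≥ 8) = 1 − P(N ≤ 7) ≈ 0.2290.

0.2290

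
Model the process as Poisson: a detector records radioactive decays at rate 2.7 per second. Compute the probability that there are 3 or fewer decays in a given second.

With mean μ = 2.7 per second,
P(N ≤ 3) = Σ_{j=0}^{3} e^(−μ) μ^j/j! ≈ 0.7141.

0.7141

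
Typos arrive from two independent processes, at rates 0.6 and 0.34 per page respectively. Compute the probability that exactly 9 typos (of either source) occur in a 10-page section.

Independent Poisson processes superpose: combined rate λ = 0.6 + 0.34 = 0.94 per page.
Over the interval, μ = 0.94 × 10 = 9.4 (a 10-page section = 10 pages).
P(N = 9) = e^(−9.4) · 9.4^9/9! ≈ 0.1306.

0.1306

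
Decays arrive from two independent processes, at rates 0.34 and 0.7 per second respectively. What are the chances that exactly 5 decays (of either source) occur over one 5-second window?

0.1748

Independent Poisson processes superpose: combined rate λ = 0.34 + 0.7 = 1.04 per second.
Over the interval, μ = 1.04 × 5 = 5.2 (a 5-second window = 5 seconds).
P(N = 5) = e^(−5.2) · 5.2^5/5! ≈ 0.1748.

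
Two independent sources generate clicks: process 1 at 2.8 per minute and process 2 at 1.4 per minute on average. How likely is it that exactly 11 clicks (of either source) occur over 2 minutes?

0.0828

Independent Poisson processes superpose: combined rate λ = 2.8 + 1.4 = 4.2 per minute.
Over the interval, μ = 4.2 × 2 = 8.4 (2 minutes).
P(N = 11) = e^(−8.4) · 8.4^11/11! ≈ 0.0828.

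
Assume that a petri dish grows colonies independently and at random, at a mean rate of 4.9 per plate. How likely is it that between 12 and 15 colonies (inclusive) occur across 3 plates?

Over the interval, μ = 4.9 × 3 = 14.7 (3 plates).
P(12 ≤ N ≤ 15) = Σ_{j=12}^{15} e^(−14.7) · 14.7^j/j! ≈ 0.3933.

0.3933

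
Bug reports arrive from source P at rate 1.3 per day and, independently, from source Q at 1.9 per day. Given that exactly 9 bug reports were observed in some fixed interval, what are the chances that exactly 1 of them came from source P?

Given the total, each event is independently from source P with probability p = λ_P/(λ_P+λ_Q) = 1.3/3.2 ≈ 0.4062.
So K ~ Binomial(9, 1.3/3.2): P(K = 1) = C(9,1) · (1.3/3.2)^1 · (1.9/3.2)^8 ≈ 0.0565.

0.0565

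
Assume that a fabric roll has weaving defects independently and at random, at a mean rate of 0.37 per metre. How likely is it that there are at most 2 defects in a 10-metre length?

0.2854

Over the interval, μ = 0.37 × 10 = 3.7 (a 10-metre length = 10 metres).
P(N ≤ 2) = Σ_{j=0}^{2} e^(−μ) μ^j/j! ≈ 0.2854.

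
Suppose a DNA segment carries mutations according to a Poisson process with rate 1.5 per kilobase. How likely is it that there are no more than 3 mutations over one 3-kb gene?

0.3423

Over the interval, μ = 1.5 × 3 = 4.5 (a 3-kb gene = 3 kilobases).
P(N ≤ 3) = Σ_{j=0}^{3} e^(−μ) μ^j/j! ≈ 0.3423.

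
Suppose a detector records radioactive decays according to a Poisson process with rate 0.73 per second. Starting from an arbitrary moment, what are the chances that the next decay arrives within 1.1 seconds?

0.5520

Inter-arrival times are exponential with rate λ = 0.73 per second.
P(T ≤ 1.1) = 1 − e^(−λt) = 1 − e^(−0.73 × 1.1) = 1 − e^(−0.803) ≈ 0.5520.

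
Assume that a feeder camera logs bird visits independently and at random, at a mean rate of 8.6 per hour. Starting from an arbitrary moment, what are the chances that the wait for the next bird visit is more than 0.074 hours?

The wait for the next event is exponential with rate λ = 8.6 per hour.
P(T > 0.074) = e^(−λt) = e^(−8.6 × 0.074) = e^(−0.6364) ≈ 0.5292.

0.5292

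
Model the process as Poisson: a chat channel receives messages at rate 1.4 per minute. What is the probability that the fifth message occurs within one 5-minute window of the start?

Over the interval, μ = 1.4 × 5 = 7 (a 5-minute window = 5 minutes).
The fifth arrival falls in the interval iff at least 5 events occur there: P(S_5 ≤ t) = P(N ≥ 5) = 1 − P(N ≤ 4) ≈ 0.8270.

0.8270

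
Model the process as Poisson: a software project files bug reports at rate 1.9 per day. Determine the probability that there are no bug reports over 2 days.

0.0224

Over the interval, μ = 1.9 × 2 = 3.8 (2 days).
P(N = 0) = e^(−μ) μ^0/0! = e^(−3.8) · 3.8^0/1 ≈ 0.0224.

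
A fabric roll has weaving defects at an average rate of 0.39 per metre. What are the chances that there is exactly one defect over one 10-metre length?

Over the interval, μ = 0.39 × 10 = 3.9 (a 10-metre length = 10 metres).
P(N = 1) = e^(−μ) μ^1/1! = e^(−3.9) · 3.9^1/1 ≈ 0.0789.

0.0789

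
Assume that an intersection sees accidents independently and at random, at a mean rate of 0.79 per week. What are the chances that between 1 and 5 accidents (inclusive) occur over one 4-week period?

Over the interval, μ = 0.79 × 4 = 3.16 (a 4-week period = 4 weeks).
P(1 ≤ N ≤ 5) = Σ_{j=1}^{5} e^(−3.16) · 3.16^j/j! ≈ 0.8567.

0.8567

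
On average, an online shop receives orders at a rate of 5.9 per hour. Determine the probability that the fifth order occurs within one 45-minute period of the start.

Over the interval, μ = 5.9 × 0.75 = 4.425 (a 45-minute period = 0.75 hours).
The fifth arrival falls in the interval iff at least 5 events occur there: P(S_5 ≤ t) = P(N ≥ 5) = 1 − P(N ≤ 4) ≈ 0.4536.

0.4536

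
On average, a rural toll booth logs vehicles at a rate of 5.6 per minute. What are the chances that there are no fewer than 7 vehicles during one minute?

0.3297

With mean μ = 5.6 per minute,
P(N ≥ 7) = 1 − P(N ≤ 6) = 1 − Σ_{j=0}^{6} e^(−μ) μ^j/j! ≈ 0.3297.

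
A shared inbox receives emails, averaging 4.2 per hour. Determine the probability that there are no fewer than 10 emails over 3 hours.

0.8061

Over the interval, μ = 4.2 × 3 = 12.6 (3 hours).
P(N ≥ 10) = 1 − P(N ≤ 9) = 1 − Σ_{j=0}^{9} e^(−μ) μ^j/j! ≈ 0.8061.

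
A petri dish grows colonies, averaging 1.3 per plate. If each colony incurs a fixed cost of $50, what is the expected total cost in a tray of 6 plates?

E[N] = 1.3 × 6 = 7.8 (a tray of 6 plates = 6 plates); E[cost] = 7.8 × $50 = $390.

$390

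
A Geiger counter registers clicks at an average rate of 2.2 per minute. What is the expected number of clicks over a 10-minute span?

22

E[N] = λt = 2.2 × 10 = 22 (a 10-minute span = 10 minutes).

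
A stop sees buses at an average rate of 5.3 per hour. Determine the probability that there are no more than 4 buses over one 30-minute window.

0.8703

Over the interval, μ = 5.3 × 0.5 = 2.65 (a 30-minute window = 0.5 hours).
P(N ≤ 4) = Σ_{j=0}^{4} e^(−μ) μ^j/j! ≈ 0.8703.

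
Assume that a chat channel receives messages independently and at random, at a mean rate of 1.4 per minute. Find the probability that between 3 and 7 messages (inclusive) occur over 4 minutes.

0.7146

Over the interval, μ = 1.4 × 4 = 5.6 (4 minutes).
P(3 ≤ N ≤ 7) = Σ_{j=3}^{7} e^(−5.6) · 5.6^j/j! ≈ 0.7146.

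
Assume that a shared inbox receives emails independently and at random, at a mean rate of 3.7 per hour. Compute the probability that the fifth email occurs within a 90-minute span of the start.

0.6502

Over the interval, μ = 3.7 × 1.5 = 5.55 (a 90-minute span = 1.5 hours).
The fifth arrival falls in the interval iff at least 5 events occur there: P(S_5 ≤ t) = P(N ≥ 5) = 1 − P(N ≤ 4) ≈ 0.6502.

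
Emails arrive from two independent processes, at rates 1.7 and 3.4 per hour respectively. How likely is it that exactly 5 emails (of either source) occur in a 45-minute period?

0.1489

Independent Poisson processes superpose: combined rate λ = 1.7 + 3.4 = 5.1 per hour.
Over the interval, μ = 5.1 × 0.75 = 3.825 (a 45-minute period = 0.75 hours).
P(N = 5) = e^(−3.825) · 3.825^5/5! ≈ 0.1489.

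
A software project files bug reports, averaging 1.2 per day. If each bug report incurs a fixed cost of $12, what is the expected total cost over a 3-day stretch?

$43.2

E[N] = 1.2 × 3 = 3.6 (a 3-day stretch = 3 days); E[cost] = 3.6 × $12 = $43.2.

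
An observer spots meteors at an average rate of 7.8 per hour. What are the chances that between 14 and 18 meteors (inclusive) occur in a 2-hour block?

0.4664

Over the interval, μ = 7.8 × 2 = 15.6 (a 2-hour block = 2 hours).
P(14 ≤ N ≤ 18) = Σ_{j=14}^{18} e^(−15.6) · 15.6^j/j! ≈ 0.4664.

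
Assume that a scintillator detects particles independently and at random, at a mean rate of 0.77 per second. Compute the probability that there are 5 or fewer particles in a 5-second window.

Over the interval, μ = 0.77 × 5 = 3.85 (a 5-second window = 5 seconds).
P(N ≤ 5) = Σ_{j=0}^{5} e^(−μ) μ^j/j! ≈ 0.8081.

0.8081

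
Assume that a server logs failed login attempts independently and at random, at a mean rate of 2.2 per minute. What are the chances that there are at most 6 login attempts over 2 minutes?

0.8436

Over the interval, μ = 2.2 × 2 = 4.4 (2 minutes).
P(N ≤ 6) = Σ_{j=0}^{6} e^(−μ) μ^j/j! ≈ 0.8436.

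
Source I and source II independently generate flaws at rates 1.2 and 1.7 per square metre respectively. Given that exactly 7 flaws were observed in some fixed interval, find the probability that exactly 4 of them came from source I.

Given the total, each event is independently from source I with probability p = λ_I/(λ_I+λ_II) = 1.2/2.9 ≈ 0.4138.
So K ~ Binomial(7, 1.2/2.9): P(K = 4) = C(7,4) · (1.2/2.9)^4 · (1.7/2.9)^3 ≈ 0.2067.

0.2067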